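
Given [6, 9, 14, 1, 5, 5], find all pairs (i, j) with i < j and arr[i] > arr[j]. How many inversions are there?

Finding inversions in [6, 9, 14, 1, 5, 5]:

(0, 3): arr[0]=6 > arr[3]=1
(0, 4): arr[0]=6 > arr[4]=5
(0, 5): arr[0]=6 > arr[5]=5
(1, 3): arr[1]=9 > arr[3]=1
(1, 4): arr[1]=9 > arr[4]=5
(1, 5): arr[1]=9 > arr[5]=5
(2, 3): arr[2]=14 > arr[3]=1
(2, 4): arr[2]=14 > arr[4]=5
(2, 5): arr[2]=14 > arr[5]=5

Total inversions: 9

The array has 9 inversion(s): (0,3), (0,4), (0,5), (1,3), (1,4), (1,5), (2,3), (2,4), (2,5). Each pair (i,j) satisfies i < j and arr[i] > arr[j].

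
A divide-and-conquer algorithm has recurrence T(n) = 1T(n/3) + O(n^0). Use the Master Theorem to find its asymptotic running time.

Master Theorem for T(n) = 1T(n/3) + O(n^0):

a = 1, b = 3, c = 0
log_b(a) = log_3(1) = 0.0000

Case 2: c = 0 = log_3(1) = 0.0000
T(n) = O(n^0 log n) = O(log n)

For T(n) = 1T(n/3) + O(n^0): log_3(1) = 0.0000. This is Case 2 of the Master Theorem (c = log_b(a), equal work at all levels), giving O(log n).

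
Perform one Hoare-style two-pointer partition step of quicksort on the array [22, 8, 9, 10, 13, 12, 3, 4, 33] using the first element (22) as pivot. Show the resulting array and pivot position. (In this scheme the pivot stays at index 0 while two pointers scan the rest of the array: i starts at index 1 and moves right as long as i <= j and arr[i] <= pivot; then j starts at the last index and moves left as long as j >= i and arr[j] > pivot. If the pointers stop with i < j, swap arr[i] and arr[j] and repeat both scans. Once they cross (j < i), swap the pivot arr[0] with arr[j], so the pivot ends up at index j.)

Hoare-style two-pointer partition with pivot = 22:

Initial array: [22, 8, 9, 10, 13, 12, 3, 4, 33]

Pointers start at i = 1, j = 8.
i ends at 8, j ends at 7: the pointers have crossed (j < i), so scanning stops.

Swap pivot arr[0] with arr[7] to place pivot at position 7: [4, 8, 9, 10, 13, 12, 3, 22, 33]
Pivot position: 7

After partitioning with pivot 22, the array becomes [4, 8, 9, 10, 13, 12, 3, 22, 33]. The pivot is placed at index 7. All elements to the left of the pivot are <= 22, and all elements to the right are > 22.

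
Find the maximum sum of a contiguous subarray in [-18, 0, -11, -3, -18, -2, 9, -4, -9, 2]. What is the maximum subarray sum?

Using Kadane's algorithm on [-18, 0, -11, -3, -18, -2, 9, -4, -9, 2]:

Scanning through the array:
Position 1 (value 0): max_ending_here = 0, max_so_far = 0
Position 2 (value -11): max_ending_here = -11, max_so_far = 0
Position 3 (value -3): max_ending_here = -3, max_so_far = 0
Position 4 (value -18): max_ending_here = -18, max_so_far = 0
Position 5 (value -2): max_ending_here = -2, max_so_far = 0
Position 6 (value 9): max_ending_here = 9, max_so_far = 9
Position 7 (value -4): max_ending_here = 5, max_so_far = 9
Position 8 (value -9): max_ending_here = -4, max_so_far = 9
Position 9 (value 2): max_ending_here = 2, max_so_far = 9

Maximum subarray: [9]
Maximum sum: 9

The maximum subarray is [9] with sum 9. This subarray runs from index 6 to index 6.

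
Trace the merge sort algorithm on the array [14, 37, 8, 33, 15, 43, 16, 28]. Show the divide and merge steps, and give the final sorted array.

Merge sort trace:

Split: [14, 37, 8, 33, 15, 43, 16, 28] -> [14, 37, 8, 33] and [15, 43, 16, 28]
  Split: [14, 37, 8, 33] -> [14, 37] and [8, 33]
    Split: [14, 37] -> [14] and [37]
    Merge: [14] + [37] -> [14, 37]
    Split: [8, 33] -> [8] and [33]
    Merge: [8] + [33] -> [8, 33]
  Merge: [14, 37] + [8, 33] -> [8, 14, 33, 37]
  Split: [15, 43, 16, 28] -> [15, 43] and [16, 28]
    Split: [15, 43] -> [15] and [43]
    Merge: [15] + [43] -> [15, 43]
    Split: [16, 28] -> [16] and [28]
    Merge: [16] + [28] -> [16, 28]
  Merge: [15, 43] + [16, 28] -> [15, 16, 28, 43]
Merge: [8, 14, 33, 37] + [15, 16, 28, 43] -> [8, 14, 15, 16, 28, 33, 37, 43]

Final sorted array: [8, 14, 15, 16, 28, 33, 37, 43]

The merge sort proceeds by recursively splitting the array and merging sorted halves.
After all merges, the sorted array is [8, 14, 15, 16, 28, 33, 37, 43].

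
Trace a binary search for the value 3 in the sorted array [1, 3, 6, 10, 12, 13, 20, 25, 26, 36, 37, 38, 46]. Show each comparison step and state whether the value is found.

Binary search for 3 in [1, 3, 6, 10, 12, 13, 20, 25, 26, 36, 37, 38, 46]:

lo=0, hi=12, mid=6, arr[mid]=20 -> 20 > 3, search left half
lo=0, hi=5, mid=2, arr[mid]=6 -> 6 > 3, search left half
lo=0, hi=1, mid=0, arr[mid]=1 -> 1 < 3, search right half
lo=1, hi=1, mid=1, arr[mid]=3 -> Found target at index 1!

Binary search finds 3 at index 1 after 4 comparisons. The search repeatedly halves the search space by comparing with the middle element.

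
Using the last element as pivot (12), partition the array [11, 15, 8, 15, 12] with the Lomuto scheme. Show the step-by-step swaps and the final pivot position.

Lomuto partition with pivot = 12:

Initial array: [11, 15, 8, 15, 12]

arr[0]=11 <= 12: swap with position 0, array becomes [11, 15, 8, 15, 12]
arr[1]=15 > 12: no swap
arr[2]=8 <= 12: swap with position 1, array becomes [11, 8, 15, 15, 12]
arr[3]=15 > 12: no swap

Place pivot at position 2: [11, 8, 12, 15, 15]
Pivot position: 2

After partitioning with pivot 12, the array becomes [11, 8, 12, 15, 15]. The pivot is placed at index 2. All elements to the left of the pivot are <= 12, and all elements to the right are > 12.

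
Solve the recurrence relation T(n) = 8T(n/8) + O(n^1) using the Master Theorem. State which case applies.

Master Theorem for T(n) = 8T(n/8) + O(n^1):

a = 8, b = 8, c = 1
log_b(a) = log_8(8) = 1.0000

Case 2: c = 1 = log_8(8) = 1.0000
T(n) = O(n^1 log n) = O(n log n)

For T(n) = 8T(n/8) + O(n^1): log_8(8) = 1.0000. This is Case 2 of the Master Theorem (c = log_b(a), equal work at all levels), giving O(n log n).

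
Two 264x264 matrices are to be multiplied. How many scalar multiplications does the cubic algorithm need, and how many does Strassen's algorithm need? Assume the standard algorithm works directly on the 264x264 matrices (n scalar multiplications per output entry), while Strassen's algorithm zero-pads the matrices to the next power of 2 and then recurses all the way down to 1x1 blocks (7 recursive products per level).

Matrix multiplication for 264x264 matrices:

Strassen's algorithm requires power-of-2 dimensions. Pad 264x264 to 512x512 (next power of 2).

Standard algorithm: 264^3 = 18399744 multiplications
Strassen's algorithm: 7^(log2(512)) = 7^9 = 40353607 multiplications
Difference: 18399744 - 40353607 = -21953863 (Strassen uses MORE here due to padding overhead — for small or just-over-power-of-2 n, padding can outweigh the per-level savings)

Standard: 18399744 multiplications (264^3). Strassen: 40353607 multiplications (7^9, after padding to 512x512). Strassen reduces 8 recursive multiplications to 7 at each level.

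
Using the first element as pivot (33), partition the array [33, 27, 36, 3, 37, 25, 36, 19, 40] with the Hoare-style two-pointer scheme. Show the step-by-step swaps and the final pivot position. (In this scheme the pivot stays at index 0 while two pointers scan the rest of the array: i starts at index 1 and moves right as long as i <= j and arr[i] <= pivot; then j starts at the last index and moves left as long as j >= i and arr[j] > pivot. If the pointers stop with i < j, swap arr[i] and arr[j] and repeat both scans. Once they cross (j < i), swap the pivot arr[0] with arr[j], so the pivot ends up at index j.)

Hoare-style two-pointer partition with pivot = 33:

Initial array: [33, 27, 36, 3, 37, 25, 36, 19, 40]

Pointers start at i = 1, j = 8.
i stops at index 2 (arr[2]=36 > 33), j stops at index 7 (arr[7]=19 <= 33): swap arr[2] and arr[7], array becomes [33, 27, 19, 3, 37, 25, 36, 36, 40]
i stops at index 4 (arr[4]=37 > 33), j stops at index 5 (arr[5]=25 <= 33): swap arr[4] and arr[5], array becomes [33, 27, 19, 3, 25, 37, 36, 36, 40]
i ends at 5, j ends at 4: the pointers have crossed (j < i), so scanning stops.

Swap pivot arr[0] with arr[4] to place pivot at position 4: [25, 27, 19, 3, 33, 37, 36, 36, 40]
Pivot position: 4

After partitioning with pivot 33, the array becomes [25, 27, 19, 3, 33, 37, 36, 36, 40]. The pivot is placed at index 4. All elements to the left of the pivot are <= 33, and all elements to the right are > 33.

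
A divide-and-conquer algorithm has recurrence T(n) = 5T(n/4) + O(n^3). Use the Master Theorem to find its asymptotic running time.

Master Theorem for T(n) = 5T(n/4) + O(n^3):

a = 5, b = 4, c = 3
log_b(a) = log_4(5) = 1.1610

Case 3: c = 3 > log_4(5) = 1.1610
T(n) = O(n^3) = O(n^3)

For T(n) = 5T(n/4) + O(n^3): log_4(5) = 1.1610. This is Case 3 of the Master Theorem (c > log_b(a), work dominated by root), giving O(n^3).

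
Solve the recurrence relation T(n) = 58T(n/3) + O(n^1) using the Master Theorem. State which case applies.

Master Theorem for T(n) = 58T(n/3) + O(n^1):

a = 58, b = 3, c = 1
log_b(a) = log_3(58) = 3.6960

Case 1: c = 1 < log_3(58) = 3.6960
T(n) = O(n^(log_3 58))

For T(n) = 58T(n/3) + O(n^1): log_3(58) = 3.6960. This is Case 1 of the Master Theorem (c < log_b(a), work dominated by leaves), giving O(n^(log_3 58)).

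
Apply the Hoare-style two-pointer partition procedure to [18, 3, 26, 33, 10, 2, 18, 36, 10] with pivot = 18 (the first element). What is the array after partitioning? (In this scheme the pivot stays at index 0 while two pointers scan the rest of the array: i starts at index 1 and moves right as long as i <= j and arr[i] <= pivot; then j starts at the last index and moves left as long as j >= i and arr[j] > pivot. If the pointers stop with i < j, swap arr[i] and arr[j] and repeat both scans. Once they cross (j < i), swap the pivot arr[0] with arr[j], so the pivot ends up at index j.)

Hoare-style two-pointer partition with pivot = 18:

Initial array: [18, 3, 26, 33, 10, 2, 18, 36, 10]

Pointers start at i = 1, j = 8.
i stops at index 2 (arr[2]=26 > 18), j stops at index 8 (arr[8]=10 <= 18): swap arr[2] and arr[8], array becomes [18, 3, 10, 33, 10, 2, 18, 36, 26]
i stops at index 3 (arr[3]=33 > 18), j stops at index 6 (arr[6]=18 <= 18): swap arr[3] and arr[6], array becomes [18, 3, 10, 18, 10, 2, 33, 36, 26]
i ends at 6, j ends at 5: the pointers have crossed (j < i), so scanning stops.

Swap pivot arr[0] with arr[5] to place pivot at position 5: [2, 3, 10, 18, 10, 18, 33, 36, 26]
Pivot position: 5

After partitioning with pivot 18, the array becomes [2, 3, 10, 18, 10, 18, 33, 36, 26]. The pivot is placed at index 5. All elements to the left of the pivot are <= 18, and all elements to the right are > 18.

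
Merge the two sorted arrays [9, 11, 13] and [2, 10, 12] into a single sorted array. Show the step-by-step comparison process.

Merging process:

Compare 9 vs 2: take 2 from right. Merged: [2]
Compare 9 vs 10: take 9 from left. Merged: [2, 9]
Compare 11 vs 10: take 10 from right. Merged: [2, 9, 10]
Compare 11 vs 12: take 11 from left. Merged: [2, 9, 10, 11]
Compare 13 vs 12: take 12 from right. Merged: [2, 9, 10, 11, 12]
Append remaining from left: [13]. Merged: [2, 9, 10, 11, 12, 13]

Final merged array: [2, 9, 10, 11, 12, 13]
Total comparisons: 5

The merged array is [2, 9, 10, 11, 12, 13], requiring 5 comparisons. The merge step runs in O(n) time where n is the total number of elements.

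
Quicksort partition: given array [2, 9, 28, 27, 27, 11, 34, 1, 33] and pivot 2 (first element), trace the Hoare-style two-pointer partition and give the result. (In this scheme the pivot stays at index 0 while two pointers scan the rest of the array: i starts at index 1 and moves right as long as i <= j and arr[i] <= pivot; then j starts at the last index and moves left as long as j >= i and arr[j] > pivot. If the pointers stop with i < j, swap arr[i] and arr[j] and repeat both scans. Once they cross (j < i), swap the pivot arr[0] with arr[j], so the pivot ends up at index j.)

Hoare-style two-pointer partition with pivot = 2:

Initial array: [2, 9, 28, 27, 27, 11, 34, 1, 33]

Pointers start at i = 1, j = 8.
i stops at index 1 (arr[1]=9 > 2), j stops at index 7 (arr[7]=1 <= 2): swap arr[1] and arr[7], array becomes [2, 1, 28, 27, 27, 11, 34, 9, 33]
i ends at 2, j ends at 1: the pointers have crossed (j < i), so scanning stops.

Swap pivot arr[0] with arr[1] to place pivot at position 1: [1, 2, 28, 27, 27, 11, 34, 9, 33]
Pivot position: 1

After partitioning with pivot 2, the array becomes [1, 2, 28, 27, 27, 11, 34, 9, 33]. The pivot is placed at index 1. All elements to the left of the pivot are <= 2, and all elements to the right are > 2.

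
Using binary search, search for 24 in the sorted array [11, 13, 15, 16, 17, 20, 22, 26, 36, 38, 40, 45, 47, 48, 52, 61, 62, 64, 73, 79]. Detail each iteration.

Binary search for 24 in [11, 13, 15, 16, 17, 20, 22, 26, 36, 38, 40, 45, 47, 48, 52, 61, 62, 64, 73, 79]:

lo=0, hi=19, mid=9, arr[mid]=38 -> 38 > 24, search left half
lo=0, hi=8, mid=4, arr[mid]=17 -> 17 < 24, search right half
lo=5, hi=8, mid=6, arr[mid]=22 -> 22 < 24, search right half
lo=7, hi=8, mid=7, arr[mid]=26 -> 26 > 24, search left half
lo=7 > hi=6, target 24 not found

Binary search determines that 24 is not in the array after 4 comparisons. The search space was exhausted without finding the target.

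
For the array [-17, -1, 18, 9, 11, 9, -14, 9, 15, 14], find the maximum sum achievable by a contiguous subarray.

Using Kadane's algorithm on [-17, -1, 18, 9, 11, 9, -14, 9, 15, 14]:

Scanning through the array:
Position 1 (value -1): max_ending_here = -1, max_so_far = -1
Position 2 (value 18): max_ending_here = 18, max_so_far = 18
Position 3 (value 9): max_ending_here = 27, max_so_far = 27
Position 4 (value 11): max_ending_here = 38, max_so_far = 38
Position 5 (value 9): max_ending_here = 47, max_so_far = 47
Position 6 (value -14): max_ending_here = 33, max_so_far = 47
Position 7 (value 9): max_ending_here = 42, max_so_far = 47
Position 8 (value 15): max_ending_here = 57, max_so_far = 57
Position 9 (value 14): max_ending_here = 71, max_so_far = 71

Maximum subarray: [18, 9, 11, 9, -14, 9, 15, 14]
Maximum sum: 71

The maximum subarray is [18, 9, 11, 9, -14, 9, 15, 14] with sum 71. This subarray runs from index 2 to index 9.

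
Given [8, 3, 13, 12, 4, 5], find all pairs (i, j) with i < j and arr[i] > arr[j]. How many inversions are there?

Finding inversions in [8, 3, 13, 12, 4, 5]:

(0, 1): arr[0]=8 > arr[1]=3
(0, 4): arr[0]=8 > arr[4]=4
(0, 5): arr[0]=8 > arr[5]=5
(2, 3): arr[2]=13 > arr[3]=12
(2, 4): arr[2]=13 > arr[4]=4
(2, 5): arr[2]=13 > arr[5]=5
(3, 4): arr[3]=12 > arr[4]=4
(3, 5): arr[3]=12 > arr[5]=5

Total inversions: 8

The array has 8 inversion(s): (0,1), (0,4), (0,5), (2,3), (2,4), (2,5), (3,4), (3,5). Each pair (i,j) satisfies i < j and arr[i] > arr[j].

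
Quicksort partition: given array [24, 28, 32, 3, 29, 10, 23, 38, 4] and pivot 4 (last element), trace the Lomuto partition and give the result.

Lomuto partition with pivot = 4:

Initial array: [24, 28, 32, 3, 29, 10, 23, 38, 4]

arr[0]=24 > 4: no swap
arr[1]=28 > 4: no swap
arr[2]=32 > 4: no swap
arr[3]=3 <= 4: swap with position 0, array becomes [3, 28, 32, 24, 29, 10, 23, 38, 4]
arr[4]=29 > 4: no swap
arr[5]=10 > 4: no swap
arr[6]=23 > 4: no swap
arr[7]=38 > 4: no swap

Place pivot at position 1: [3, 4, 32, 24, 29, 10, 23, 38, 28]
Pivot position: 1

After partitioning with pivot 4, the array becomes [3, 4, 32, 24, 29, 10, 23, 38, 28]. The pivot is placed at index 1. All elements to the left of the pivot are <= 4, and all elements to the right are > 4.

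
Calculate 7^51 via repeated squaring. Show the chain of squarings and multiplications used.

Computing 7^51 by squaring (build up from 7^1; each line after the first costs one multiplication):

7^1 = 7
7^2 = (7^1)^2 = 7^2 = 49
7^3 = 7 * 7^2 = 7 * 49 = 343
7^6 = (7^3)^2 = 343^2 = 117649
7^12 = (7^6)^2 = 117649^2 = 13841287201
7^24 = (7^12)^2 = 13841287201^2 = 191581231380566414401
7^25 = 7 * 7^24 = 7 * 191581231380566414401 = 1341068619663964900807
7^50 = (7^25)^2 = 1341068619663964900807^2 = 1798465042647412146620280340569649349251249
7^51 = 7 * 7^50 = 7 * 1798465042647412146620280340569649349251249 = 12589255298531885026341962383987545444758743

Result: 12589255298531885026341962383987545444758743
Multiplications needed: 8 (8 lines after 7^1)

7^51 = 12589255298531885026341962383987545444758743. Using exponentiation by squaring, this requires 8 multiplications. The key idea: if the exponent is even, square the half-power; if odd, multiply by the base once.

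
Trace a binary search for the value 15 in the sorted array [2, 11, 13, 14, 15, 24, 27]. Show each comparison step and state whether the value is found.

Binary search for 15 in [2, 11, 13, 14, 15, 24, 27]:

lo=0, hi=6, mid=3, arr[mid]=14 -> 14 < 15, search right half
lo=4, hi=6, mid=5, arr[mid]=24 -> 24 > 15, search left half
lo=4, hi=4, mid=4, arr[mid]=15 -> Found target at index 4!

Binary search finds 15 at index 4 after 3 comparisons. The search repeatedly halves the search space by comparing with the middle element.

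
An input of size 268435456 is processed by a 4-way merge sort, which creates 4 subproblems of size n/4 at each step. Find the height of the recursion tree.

For divide and conquer with division factor 4:

Problem sizes at each level:
Level 0: 268435456
Level 1: 67108864
Level 2: 16777216
Level 3: 4194304
Level 4: 1048576
Level 5: 262144
Level 6: 65536
Level 7: 16384
Level 8: 4096
Level 9: 1024
Level 10: 256
Level 11: 64
Level 12: 16
Level 13: 4
Level 14: 1

The root is level 0 and the size-1 base case is level 14 (the tree spans levels 0 through 14, i.e. 15 levels counting the root), so the depth is the number of divisions: log_4(268435456) = 14

The recursion tree depth is log_4(268435456) = 14. At each level, the problem size is divided by 4, so it takes 14 divisions to reduce to a base case of size 1. The algorithm makes 4 recursive calls at each level.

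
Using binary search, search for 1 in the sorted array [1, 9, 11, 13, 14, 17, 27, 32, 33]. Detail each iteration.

Binary search for 1 in [1, 9, 11, 13, 14, 17, 27, 32, 33]:

lo=0, hi=8, mid=4, arr[mid]=14 -> 14 > 1, search left half
lo=0, hi=3, mid=1, arr[mid]=9 -> 9 > 1, search left half
lo=0, hi=0, mid=0, arr[mid]=1 -> Found target at index 0!

Binary search finds 1 at index 0 after 3 comparisons. The search repeatedly halves the search space by comparing with the middle element.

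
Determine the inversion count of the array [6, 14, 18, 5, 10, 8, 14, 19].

Finding inversions in [6, 14, 18, 5, 10, 8, 14, 19]:

(0, 3): arr[0]=6 > arr[3]=5
(1, 3): arr[1]=14 > arr[3]=5
(1, 4): arr[1]=14 > arr[4]=10
(1, 5): arr[1]=14 > arr[5]=8
(2, 3): arr[2]=18 > arr[3]=5
(2, 4): arr[2]=18 > arr[4]=10
(2, 5): arr[2]=18 > arr[5]=8
(2, 6): arr[2]=18 > arr[6]=14
(4, 5): arr[4]=10 > arr[5]=8

Total inversions: 9

The array has 9 inversion(s): (0,3), (1,3), (1,4), (1,5), (2,3), (2,4), (2,5), (2,6), (4,5). Each pair (i,j) satisfies i < j and arr[i] > arr[j].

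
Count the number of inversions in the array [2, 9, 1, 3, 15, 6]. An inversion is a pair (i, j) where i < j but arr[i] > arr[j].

Finding inversions in [2, 9, 1, 3, 15, 6]:

(0, 2): arr[0]=2 > arr[2]=1
(1, 2): arr[1]=9 > arr[2]=1
(1, 3): arr[1]=9 > arr[3]=3
(1, 5): arr[1]=9 > arr[5]=6
(4, 5): arr[4]=15 > arr[5]=6

Total inversions: 5

The array has 5 inversion(s): (0,2), (1,2), (1,3), (1,5), (4,5). Each pair (i,j) satisfies i < j and arr[i] > arr[j].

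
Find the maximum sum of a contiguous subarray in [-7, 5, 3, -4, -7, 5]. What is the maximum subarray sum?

Using Kadane's algorithm on [-7, 5, 3, -4, -7, 5]:

Scanning through the array:
Position 1 (value 5): max_ending_here = 5, max_so_far = 5
Position 2 (value 3): max_ending_here = 8, max_so_far = 8
Position 3 (value -4): max_ending_here = 4, max_so_far = 8
Position 4 (value -7): max_ending_here = -3, max_so_far = 8
Position 5 (value 5): max_ending_here = 5, max_so_far = 8

Maximum subarray: [5, 3]
Maximum sum: 8

The maximum subarray is [5, 3] with sum 8. This subarray runs from index 1 to index 2.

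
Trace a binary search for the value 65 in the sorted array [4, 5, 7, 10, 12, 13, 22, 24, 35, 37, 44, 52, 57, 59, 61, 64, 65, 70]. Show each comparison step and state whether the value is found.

Binary search for 65 in [4, 5, 7, 10, 12, 13, 22, 24, 35, 37, 44, 52, 57, 59, 61, 64, 65, 70]:

lo=0, hi=17, mid=8, arr[mid]=35 -> 35 < 65, search right half
lo=9, hi=17, mid=13, arr[mid]=59 -> 59 < 65, search right half
lo=14, hi=17, mid=15, arr[mid]=64 -> 64 < 65, search right half
lo=16, hi=17, mid=16, arr[mid]=65 -> Found target at index 16!

Binary search finds 65 at index 16 after 4 comparisons. The search repeatedly halves the search space by comparing with the middle element.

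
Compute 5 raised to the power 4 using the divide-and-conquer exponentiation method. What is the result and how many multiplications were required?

Computing 5^4 by squaring (build up from 5^1; each line after the first costs one multiplication):

5^1 = 5
5^2 = (5^1)^2 = 5^2 = 25
5^4 = (5^2)^2 = 25^2 = 625

Result: 625
Multiplications needed: 2 (2 lines after 5^1)

5^4 = 625. Using exponentiation by squaring, this requires 2 multiplications. The key idea: if the exponent is even, square the half-power; if odd, multiply by the base once.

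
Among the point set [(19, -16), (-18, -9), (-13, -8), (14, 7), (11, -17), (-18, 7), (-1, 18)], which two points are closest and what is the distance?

Computing all pairwise distances among 7 points:

d((19, -16), (-18, -9)) = 37.6563
d((19, -16), (-13, -8)) = 32.9848
d((19, -16), (14, 7)) = 23.5372
d((19, -16), (11, -17)) = 8.0623
d((19, -16), (-18, 7)) = 43.566
d((19, -16), (-1, 18)) = 39.4462
d((-18, -9), (-13, -8)) = 5.099 <-- minimum
d((-18, -9), (14, 7)) = 35.7771
d((-18, -9), (11, -17)) = 30.0832
d((-18, -9), (-18, 7)) = 16.0
d((-18, -9), (-1, 18)) = 31.9061
d((-13, -8), (14, 7)) = 30.8869
d((-13, -8), (11, -17)) = 25.632
d((-13, -8), (-18, 7)) = 15.8114
d((-13, -8), (-1, 18)) = 28.6356
d((14, 7), (11, -17)) = 24.1868
d((14, 7), (-18, 7)) = 32.0
d((14, 7), (-1, 18)) = 18.6011
d((11, -17), (-18, 7)) = 37.6431
d((11, -17), (-1, 18)) = 37.0
d((-18, 7), (-1, 18)) = 20.2485

Closest pair: (-18, -9) and (-13, -8) with distance 5.099

The closest pair is (-18, -9) and (-13, -8) with Euclidean distance 5.099. For 7 points, brute-force pairwise comparison is shown above. For large n, the divide-and-conquer algorithm (sort by x, recurse on halves, check the dividing strip) achieves O(n log n).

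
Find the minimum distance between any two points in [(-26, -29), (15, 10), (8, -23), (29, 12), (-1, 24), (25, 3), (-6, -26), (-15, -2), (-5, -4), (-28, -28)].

Computing all pairwise distances among 10 points:

d((-26, -29), (15, 10)) = 56.5862
d((-26, -29), (8, -23)) = 34.5254
d((-26, -29), (29, 12)) = 68.6003
d((-26, -29), (-1, 24)) = 58.6003
d((-26, -29), (25, 3)) = 60.208
d((-26, -29), (-6, -26)) = 20.2237
d((-26, -29), (-15, -2)) = 29.1548
d((-26, -29), (-5, -4)) = 32.6497
d((-26, -29), (-28, -28)) = 2.2361 <-- minimum
d((15, 10), (8, -23)) = 33.7343
d((15, 10), (29, 12)) = 14.1421
d((15, 10), (-1, 24)) = 21.2603
d((15, 10), (25, 3)) = 12.2066
d((15, 10), (-6, -26)) = 41.6773
d((15, 10), (-15, -2)) = 32.311
d((15, 10), (-5, -4)) = 24.4131
d((15, 10), (-28, -28)) = 57.3847
d((8, -23), (29, 12)) = 40.8167
d((8, -23), (-1, 24)) = 47.8539
d((8, -23), (25, 3)) = 31.0644
d((8, -23), (-6, -26)) = 14.3178
d((8, -23), (-15, -2)) = 31.1448
d((8, -23), (-5, -4)) = 23.0217
d((8, -23), (-28, -28)) = 36.3456
d((29, 12), (-1, 24)) = 32.311
d((29, 12), (25, 3)) = 9.8489
d((29, 12), (-6, -26)) = 51.6624
d((29, 12), (-15, -2)) = 46.1736
d((29, 12), (-5, -4)) = 37.5766
d((29, 12), (-28, -28)) = 69.6348
d((-1, 24), (25, 3)) = 33.4215
d((-1, 24), (-6, -26)) = 50.2494
d((-1, 24), (-15, -2)) = 29.5296
d((-1, 24), (-5, -4)) = 28.2843
d((-1, 24), (-28, -28)) = 58.5918
d((25, 3), (-6, -26)) = 42.45
d((25, 3), (-15, -2)) = 40.3113
d((25, 3), (-5, -4)) = 30.8058
d((25, 3), (-28, -28)) = 61.4003
d((-6, -26), (-15, -2)) = 25.632
d((-6, -26), (-5, -4)) = 22.0227
d((-6, -26), (-28, -28)) = 22.0907
d((-15, -2), (-5, -4)) = 10.198
d((-15, -2), (-28, -28)) = 29.0689
d((-5, -4), (-28, -28)) = 33.2415

Closest pair: (-26, -29) and (-28, -28) with distance 2.2361

The closest pair is (-26, -29) and (-28, -28) with Euclidean distance 2.2361. For 10 points, brute-force pairwise comparison is shown above. For large n, the divide-and-conquer algorithm (sort by x, recurse on halves, check the dividing strip) achieves O(n log n).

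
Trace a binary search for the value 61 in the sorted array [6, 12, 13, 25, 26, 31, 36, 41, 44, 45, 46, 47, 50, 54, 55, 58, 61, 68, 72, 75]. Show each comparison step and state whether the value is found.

Binary search for 61 in [6, 12, 13, 25, 26, 31, 36, 41, 44, 45, 46, 47, 50, 54, 55, 58, 61, 68, 72, 75]:

lo=0, hi=19, mid=9, arr[mid]=45 -> 45 < 61, search right half
lo=10, hi=19, mid=14, arr[mid]=55 -> 55 < 61, search right half
lo=15, hi=19, mid=17, arr[mid]=68 -> 68 > 61, search left half
lo=15, hi=16, mid=15, arr[mid]=58 -> 58 < 61, search right half
lo=16, hi=16, mid=16, arr[mid]=61 -> Found target at index 16!

Binary search finds 61 at index 16 after 5 comparisons. The search repeatedly halves the search space by comparing with the middle element.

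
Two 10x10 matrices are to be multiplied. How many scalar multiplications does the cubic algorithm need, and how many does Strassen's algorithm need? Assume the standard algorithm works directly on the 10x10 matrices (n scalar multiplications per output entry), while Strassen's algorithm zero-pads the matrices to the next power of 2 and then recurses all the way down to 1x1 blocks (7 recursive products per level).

Matrix multiplication for 10x10 matrices:

Strassen's algorithm requires power-of-2 dimensions. Pad 10x10 to 16x16 (next power of 2).

Standard algorithm: 10^3 = 1000 multiplications
Strassen's algorithm: 7^(log2(16)) = 7^4 = 2401 multiplications
Difference: 1000 - 2401 = -1401 (Strassen uses MORE here due to padding overhead — for small or just-over-power-of-2 n, padding can outweigh the per-level savings)

Standard: 1000 multiplications (10^3). Strassen: 2401 multiplications (7^4, after padding to 16x16). Strassen reduces 8 recursive multiplications to 7 at each level.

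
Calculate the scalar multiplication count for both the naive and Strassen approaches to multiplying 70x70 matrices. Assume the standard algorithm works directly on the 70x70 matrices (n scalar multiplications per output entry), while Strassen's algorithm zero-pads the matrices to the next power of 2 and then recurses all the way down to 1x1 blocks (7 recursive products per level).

Matrix multiplication for 70x70 matrices:

Strassen's algorithm requires power-of-2 dimensions. Pad 70x70 to 128x128 (next power of 2).

Standard algorithm: 70^3 = 343000 multiplications
Strassen's algorithm: 7^(log2(128)) = 7^7 = 823543 multiplications
Difference: 343000 - 823543 = -480543 (Strassen uses MORE here due to padding overhead — for small or just-over-power-of-2 n, padding can outweigh the per-level savings)

Standard: 343000 multiplications (70^3). Strassen: 823543 multiplications (7^7, after padding to 128x128). Strassen reduces 8 recursive multiplications to 7 at each level.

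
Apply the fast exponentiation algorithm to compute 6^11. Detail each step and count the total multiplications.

Computing 6^11 by squaring (build up from 6^1; each line after the first costs one multiplication):

6^1 = 6
6^2 = (6^1)^2 = 6^2 = 36
6^4 = (6^2)^2 = 36^2 = 1296
6^5 = 6 * 6^4 = 6 * 1296 = 7776
6^10 = (6^5)^2 = 7776^2 = 60466176
6^11 = 6 * 6^10 = 6 * 60466176 = 362797056

Result: 362797056
Multiplications needed: 5 (5 lines after 6^1)

6^11 = 362797056. Using exponentiation by squaring, this requires 5 multiplications. The key idea: if the exponent is even, square the half-power; if odd, multiply by the base once.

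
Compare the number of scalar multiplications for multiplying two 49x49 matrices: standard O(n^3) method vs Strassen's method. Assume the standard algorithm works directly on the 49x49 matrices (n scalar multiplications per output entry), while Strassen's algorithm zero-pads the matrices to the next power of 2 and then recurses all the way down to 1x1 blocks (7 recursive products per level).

Matrix multiplication for 49x49 matrices:

Strassen's algorithm requires power-of-2 dimensions. Pad 49x49 to 64x64 (next power of 2).

Standard algorithm: 49^3 = 117649 multiplications
Strassen's algorithm: 7^(log2(64)) = 7^6 = 117649 multiplications
Savings: 117649 - 117649 = 0 multiplications

Standard: 117649 multiplications (49^3). Strassen: 117649 multiplications (7^6, after padding to 64x64). Strassen reduces 8 recursive multiplications to 7 at each level.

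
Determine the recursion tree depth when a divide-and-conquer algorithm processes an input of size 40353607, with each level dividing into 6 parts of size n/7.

For divide and conquer with division factor 7:

Problem sizes at each level:
Level 0: 40353607
Level 1: 5764801
Level 2: 823543
Level 3: 117649
Level 4: 16807
Level 5: 2401
Level 6: 343
Level 7: 49
Level 8: 7
Level 9: 1

The root is level 0 and the size-1 base case is level 9 (the tree spans levels 0 through 9, i.e. 10 levels counting the root), so the depth is the number of divisions: log_7(40353607) = 9

The recursion tree depth is log_7(40353607) = 9. At each level, the problem size is divided by 7, so it takes 9 divisions to reduce to a base case of size 1. The algorithm makes 6 recursive calls at each level.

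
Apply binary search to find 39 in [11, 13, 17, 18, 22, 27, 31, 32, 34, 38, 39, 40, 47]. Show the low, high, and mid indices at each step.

Binary search for 39 in [11, 13, 17, 18, 22, 27, 31, 32, 34, 38, 39, 40, 47]:

lo=0, hi=12, mid=6, arr[mid]=31 -> 31 < 39, search right half
lo=7, hi=12, mid=9, arr[mid]=38 -> 38 < 39, search right half
lo=10, hi=12, mid=11, arr[mid]=40 -> 40 > 39, search left half
lo=10, hi=10, mid=10, arr[mid]=39 -> Found target at index 10!

Binary search finds 39 at index 10 after 4 comparisons. The search repeatedly halves the search space by comparing with the middle element.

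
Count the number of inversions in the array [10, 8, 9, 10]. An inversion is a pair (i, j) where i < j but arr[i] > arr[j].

Finding inversions in [10, 8, 9, 10]:

(0, 1): arr[0]=10 > arr[1]=8
(0, 2): arr[0]=10 > arr[2]=9

Total inversions: 2

The array has 2 inversion(s): (0,1), (0,2). Each pair (i,j) satisfies i < j and arr[i] > arr[j].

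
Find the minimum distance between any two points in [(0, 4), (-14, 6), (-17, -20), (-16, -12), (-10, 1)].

Computing all pairwise distances among 5 points:

d((0, 4), (-14, 6)) = 14.1421
d((0, 4), (-17, -20)) = 29.4109
d((0, 4), (-16, -12)) = 22.6274
d((0, 4), (-10, 1)) = 10.4403
d((-14, 6), (-17, -20)) = 26.1725
d((-14, 6), (-16, -12)) = 18.1108
d((-14, 6), (-10, 1)) = 6.4031 <-- minimum
d((-17, -20), (-16, -12)) = 8.0623
d((-17, -20), (-10, 1)) = 22.1359
d((-16, -12), (-10, 1)) = 14.3178

Closest pair: (-14, 6) and (-10, 1) with distance 6.4031

The closest pair is (-14, 6) and (-10, 1) with Euclidean distance 6.4031. For 5 points, brute-force pairwise comparison is shown above. For large n, the divide-and-conquer algorithm (sort by x, recurse on halves, check the dividing strip) achieves O(n log n).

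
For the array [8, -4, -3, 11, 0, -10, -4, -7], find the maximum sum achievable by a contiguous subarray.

Using Kadane's algorithm on [8, -4, -3, 11, 0, -10, -4, -7]:

Scanning through the array:
Position 1 (value -4): max_ending_here = 4, max_so_far = 8
Position 2 (value -3): max_ending_here = 1, max_so_far = 8
Position 3 (value 11): max_ending_here = 12, max_so_far = 12
Position 4 (value 0): max_ending_here = 12, max_so_far = 12
Position 5 (value -10): max_ending_here = 2, max_so_far = 12
Position 6 (value -4): max_ending_here = -2, max_so_far = 12
Position 7 (value -7): max_ending_here = -7, max_so_far = 12

Maximum subarray: [8, -4, -3, 11]
Maximum sum: 12

The maximum subarray is [8, -4, -3, 11] with sum 12. This subarray runs from index 0 to index 3.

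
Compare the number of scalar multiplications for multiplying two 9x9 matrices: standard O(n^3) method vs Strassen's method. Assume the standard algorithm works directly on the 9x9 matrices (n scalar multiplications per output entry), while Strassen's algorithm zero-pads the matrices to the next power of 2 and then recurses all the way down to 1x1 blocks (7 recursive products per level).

Matrix multiplication for 9x9 matrices:

Strassen's algorithm requires power-of-2 dimensions. Pad 9x9 to 16x16 (next power of 2).

Standard algorithm: 9^3 = 729 multiplications
Strassen's algorithm: 7^(log2(16)) = 7^4 = 2401 multiplications
Difference: 729 - 2401 = -1672 (Strassen uses MORE here due to padding overhead — for small or just-over-power-of-2 n, padding can outweigh the per-level savings)

Standard: 729 multiplications (9^3). Strassen: 2401 multiplications (7^4, after padding to 16x16). Strassen reduces 8 recursive multiplications to 7 at each level.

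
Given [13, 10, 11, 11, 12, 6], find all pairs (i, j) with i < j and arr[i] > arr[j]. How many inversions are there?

Finding inversions in [13, 10, 11, 11, 12, 6]:

(0, 1): arr[0]=13 > arr[1]=10
(0, 2): arr[0]=13 > arr[2]=11
(0, 3): arr[0]=13 > arr[3]=11
(0, 4): arr[0]=13 > arr[4]=12
(0, 5): arr[0]=13 > arr[5]=6
(1, 5): arr[1]=10 > arr[5]=6
(2, 5): arr[2]=11 > arr[5]=6
(3, 5): arr[3]=11 > arr[5]=6
(4, 5): arr[4]=12 > arr[5]=6

Total inversions: 9

The array has 9 inversion(s): (0,1), (0,2), (0,3), (0,4), (0,5), (1,5), (2,5), (3,5), (4,5). Each pair (i,j) satisfies i < j and arr[i] > arr[j].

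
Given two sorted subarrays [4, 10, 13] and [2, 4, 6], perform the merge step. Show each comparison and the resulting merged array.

Merging process:

Compare 4 vs 2: take 2 from right. Merged: [2]
Compare 4 vs 4: take 4 from left. Merged: [2, 4]
Compare 10 vs 4: take 4 from right. Merged: [2, 4, 4]
Compare 10 vs 6: take 6 from right. Merged: [2, 4, 4, 6]
Append remaining from left: [10, 13]. Merged: [2, 4, 4, 6, 10, 13]

Final merged array: [2, 4, 4, 6, 10, 13]
Total comparisons: 4

The merged array is [2, 4, 4, 6, 10, 13], requiring 4 comparisons. The merge step runs in O(n) time where n is the total number of elements.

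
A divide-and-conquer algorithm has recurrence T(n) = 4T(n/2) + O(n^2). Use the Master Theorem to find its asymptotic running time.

Master Theorem for T(n) = 4T(n/2) + O(n^2):

a = 4, b = 2, c = 2
log_b(a) = log_2(4) = 2.0000

Case 2: c = 2 = log_2(4) = 2.0000
T(n) = O(n^2 log n) = O(n^2 log n)

For T(n) = 4T(n/2) + O(n^2): log_2(4) = 2.0000. This is Case 2 of the Master Theorem (c = log_b(a), equal work at all levels), giving O(n^2 log n).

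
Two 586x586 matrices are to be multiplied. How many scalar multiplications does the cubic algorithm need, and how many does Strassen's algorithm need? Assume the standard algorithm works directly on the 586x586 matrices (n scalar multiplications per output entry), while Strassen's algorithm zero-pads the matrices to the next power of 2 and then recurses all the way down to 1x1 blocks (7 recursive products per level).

Matrix multiplication for 586x586 matrices:

Strassen's algorithm requires power-of-2 dimensions. Pad 586x586 to 1024x1024 (next power of 2).

Standard algorithm: 586^3 = 201230056 multiplications
Strassen's algorithm: 7^(log2(1024)) = 7^10 = 282475249 multiplications
Difference: 201230056 - 282475249 = -81245193 (Strassen uses MORE here due to padding overhead — for small or just-over-power-of-2 n, padding can outweigh the per-level savings)

Standard: 201230056 multiplications (586^3). Strassen: 282475249 multiplications (7^10, after padding to 1024x1024). Strassen reduces 8 recursive multiplications to 7 at each level.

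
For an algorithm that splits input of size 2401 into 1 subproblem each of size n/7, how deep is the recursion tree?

For divide and conquer with division factor 7:

Problem sizes at each level:
Level 0: 2401
Level 1: 343
Level 2: 49
Level 3: 7
Level 4: 1

The root is level 0 and the size-1 base case is level 4 (the tree spans levels 0 through 4, i.e. 5 levels counting the root), so the depth is the number of divisions: log_7(2401) = 4

The recursion tree depth is log_7(2401) = 4. At each level, the problem size is divided by 7, so it takes 4 divisions to reduce to a base case of size 1. The algorithm makes 1 recursive call at each level.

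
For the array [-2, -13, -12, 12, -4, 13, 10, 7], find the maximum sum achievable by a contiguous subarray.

Using Kadane's algorithm on [-2, -13, -12, 12, -4, 13, 10, 7]:

Scanning through the array:
Position 1 (value -13): max_ending_here = -13, max_so_far = -2
Position 2 (value -12): max_ending_here = -12, max_so_far = -2
Position 3 (value 12): max_ending_here = 12, max_so_far = 12
Position 4 (value -4): max_ending_here = 8, max_so_far = 12
Position 5 (value 13): max_ending_here = 21, max_so_far = 21
Position 6 (value 10): max_ending_here = 31, max_so_far = 31
Position 7 (value 7): max_ending_here = 38, max_so_far = 38

Maximum subarray: [12, -4, 13, 10, 7]
Maximum sum: 38

The maximum subarray is [12, -4, 13, 10, 7] with sum 38. This subarray runs from index 3 to index 7.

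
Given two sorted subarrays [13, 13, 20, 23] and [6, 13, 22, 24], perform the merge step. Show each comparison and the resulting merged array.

Merging process:

Compare 13 vs 6: take 6 from right. Merged: [6]
Compare 13 vs 13: take 13 from left. Merged: [6, 13]
Compare 13 vs 13: take 13 from left. Merged: [6, 13, 13]
Compare 20 vs 13: take 13 from right. Merged: [6, 13, 13, 13]
Compare 20 vs 22: take 20 from left. Merged: [6, 13, 13, 13, 20]
Compare 23 vs 22: take 22 from right. Merged: [6, 13, 13, 13, 20, 22]
Compare 23 vs 24: take 23 from left. Merged: [6, 13, 13, 13, 20, 22, 23]
Append remaining from right: [24]. Merged: [6, 13, 13, 13, 20, 22, 23, 24]

Final merged array: [6, 13, 13, 13, 20, 22, 23, 24]
Total comparisons: 7

The merged array is [6, 13, 13, 13, 20, 22, 23, 24], requiring 7 comparisons. The merge step runs in O(n) time where n is the total number of elements.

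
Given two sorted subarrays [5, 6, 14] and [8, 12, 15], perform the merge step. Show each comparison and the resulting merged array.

Merging process:

Compare 5 vs 8: take 5 from left. Merged: [5]
Compare 6 vs 8: take 6 from left. Merged: [5, 6]
Compare 14 vs 8: take 8 from right. Merged: [5, 6, 8]
Compare 14 vs 12: take 12 from right. Merged: [5, 6, 8, 12]
Compare 14 vs 15: take 14 from left. Merged: [5, 6, 8, 12, 14]
Append remaining from right: [15]. Merged: [5, 6, 8, 12, 14, 15]

Final merged array: [5, 6, 8, 12, 14, 15]
Total comparisons: 5

The merged array is [5, 6, 8, 12, 14, 15], requiring 5 comparisons. The merge step runs in O(n) time where n is the total number of elements.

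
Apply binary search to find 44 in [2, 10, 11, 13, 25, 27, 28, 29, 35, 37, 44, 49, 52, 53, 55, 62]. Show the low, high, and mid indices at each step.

Binary search for 44 in [2, 10, 11, 13, 25, 27, 28, 29, 35, 37, 44, 49, 52, 53, 55, 62]:

lo=0, hi=15, mid=7, arr[mid]=29 -> 29 < 44, search right half
lo=8, hi=15, mid=11, arr[mid]=49 -> 49 > 44, search left half
lo=8, hi=10, mid=9, arr[mid]=37 -> 37 < 44, search right half
lo=10, hi=10, mid=10, arr[mid]=44 -> Found target at index 10!

Binary search finds 44 at index 10 after 4 comparisons. The search repeatedly halves the search space by comparing with the middle element.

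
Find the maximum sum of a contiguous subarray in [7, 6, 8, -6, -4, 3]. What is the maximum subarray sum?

Using Kadane's algorithm on [7, 6, 8, -6, -4, 3]:

Scanning through the array:
Position 1 (value 6): max_ending_here = 13, max_so_far = 13
Position 2 (value 8): max_ending_here = 21, max_so_far = 21
Position 3 (value -6): max_ending_here = 15, max_so_far = 21
Position 4 (value -4): max_ending_here = 11, max_so_far = 21
Position 5 (value 3): max_ending_here = 14, max_so_far = 21

Maximum subarray: [7, 6, 8]
Maximum sum: 21

The maximum subarray is [7, 6, 8] with sum 21. This subarray runs from index 0 to index 2.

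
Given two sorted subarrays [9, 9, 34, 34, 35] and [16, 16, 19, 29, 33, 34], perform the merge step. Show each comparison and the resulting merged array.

Merging process:

Compare 9 vs 16: take 9 from left. Merged: [9]
Compare 9 vs 16: take 9 from left. Merged: [9, 9]
Compare 34 vs 16: take 16 from right. Merged: [9, 9, 16]
Compare 34 vs 16: take 16 from right. Merged: [9, 9, 16, 16]
Compare 34 vs 19: take 19 from right. Merged: [9, 9, 16, 16, 19]
Compare 34 vs 29: take 29 from right. Merged: [9, 9, 16, 16, 19, 29]
Compare 34 vs 33: take 33 from right. Merged: [9, 9, 16, 16, 19, 29, 33]
Compare 34 vs 34: take 34 from left. Merged: [9, 9, 16, 16, 19, 29, 33, 34]
Compare 34 vs 34: take 34 from left. Merged: [9, 9, 16, 16, 19, 29, 33, 34, 34]
Compare 35 vs 34: take 34 from right. Merged: [9, 9, 16, 16, 19, 29, 33, 34, 34, 34]
Append remaining from left: [35]. Merged: [9, 9, 16, 16, 19, 29, 33, 34, 34, 34, 35]

Final merged array: [9, 9, 16, 16, 19, 29, 33, 34, 34, 34, 35]
Total comparisons: 10

The merged array is [9, 9, 16, 16, 19, 29, 33, 34, 34, 34, 35], requiring 10 comparisons. The merge step runs in O(n) time where n is the total number of elements.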